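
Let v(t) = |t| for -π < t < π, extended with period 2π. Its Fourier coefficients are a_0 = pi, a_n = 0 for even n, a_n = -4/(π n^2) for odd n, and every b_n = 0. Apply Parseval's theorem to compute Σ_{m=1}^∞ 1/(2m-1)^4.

Parseval: a_0^2/2 + Σ a_n^2 = (1/π) ∫_{-π}^{π} v(t)^2 dt = 2*pi**2/3.
Subtract a_0^2/2 = pi**2/2: Σ a_n^2 = pi**2/6.
Only odd n contribute, with a_n^2 = 16/(π^2 n^4), so Σ_{m≥1} 1/(2m-1)^4 = π^2·(pi**2/6)/16 = pi**4/96.

pi**4/96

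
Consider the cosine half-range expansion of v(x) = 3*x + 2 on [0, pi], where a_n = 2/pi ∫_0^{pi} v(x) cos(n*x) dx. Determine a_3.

-4/(3*pi)

a_3 = 2/pi ∫_0^{pi} (3*x + 2) cos(3*x) dx.
Integrating by parts (boundary term plus one more integral), an antiderivative of (3*x + 2) cos(3*x) is x*sin(3*x) + 2*sin(3*x)/3 + cos(3*x)/3; evaluating from 0 to pi: ∫_{0}^{pi} (3*x + 2) cos(3*x) dx = (-1/3) - (1/3) = -2/3.
Hence a_3 = (2/pi)·(-2/3) = -4/(3*pi).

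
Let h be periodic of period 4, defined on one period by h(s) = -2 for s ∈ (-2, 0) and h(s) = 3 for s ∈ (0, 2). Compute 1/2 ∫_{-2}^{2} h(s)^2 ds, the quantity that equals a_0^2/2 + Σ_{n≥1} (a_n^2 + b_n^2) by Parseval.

1/2 ∫_{-2}^{2} h(s)^2 ds = 1/2 · (26) = 13.

13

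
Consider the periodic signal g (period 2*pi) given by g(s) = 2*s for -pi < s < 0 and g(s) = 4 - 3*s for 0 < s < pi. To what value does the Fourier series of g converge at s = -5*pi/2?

s = -5*pi/2 differs from s = -pi/2 by -1 full period(s), and the series is 2*pi-periodic.
g is continuous at s = -pi/2 with value -pi, so the series converges to -pi there.

-pi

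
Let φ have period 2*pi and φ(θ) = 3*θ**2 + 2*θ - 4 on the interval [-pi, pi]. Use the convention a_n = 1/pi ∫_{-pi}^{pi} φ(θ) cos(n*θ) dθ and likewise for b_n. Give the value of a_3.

-4/3

a_3 = 1/pi ∫_{-pi}^{pi} φ(θ) cos(3*θ) dθ.
Integrating by parts twice (tabular method), an antiderivative of (3*θ**2 + 2*θ - 4) cos(3*θ) is θ**2*sin(3*θ) + 2*θ*sin(3*θ)/3 + 2*θ*cos(3*θ)/3 - 14*sin(3*θ)/9 + 2*cos(3*θ)/9; evaluating from -pi to pi: ∫_{-pi}^{pi} (3*θ**2 + 2*θ - 4) cos(3*θ) dθ = (-2*pi/3 - 2/9) - (-2/9 + 2*pi/3) = -4*pi/3.
Hence a_3 = (1/pi)·(-4*pi/3) = -4/3.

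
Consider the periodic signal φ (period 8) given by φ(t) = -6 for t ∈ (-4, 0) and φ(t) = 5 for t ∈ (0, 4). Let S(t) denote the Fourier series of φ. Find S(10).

t = 10 differs from t = 2 by 1 full period(s), and the series is 8-periodic.
φ is continuous at t = 2 with value 5, so the series converges to 5 there.

5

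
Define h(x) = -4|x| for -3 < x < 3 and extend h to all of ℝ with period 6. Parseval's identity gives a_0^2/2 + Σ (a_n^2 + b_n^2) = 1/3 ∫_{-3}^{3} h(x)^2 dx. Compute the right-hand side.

1/3 ∫_{-3}^{3} h(x)^2 dx = 1/3 · (288) = 96.

96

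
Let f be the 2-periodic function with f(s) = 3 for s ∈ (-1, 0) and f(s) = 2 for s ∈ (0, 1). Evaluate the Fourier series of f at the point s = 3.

5/2

s = 3 differs from s = -1 by 2 full period(s), and the series is 2-periodic.
At s = -1 the one-sided limits are f(-1^-) = 2 and f(-1^+) = 3.
By Dirichlet's theorem the series converges to their average, [(2) + (3)]/2 = 5/2.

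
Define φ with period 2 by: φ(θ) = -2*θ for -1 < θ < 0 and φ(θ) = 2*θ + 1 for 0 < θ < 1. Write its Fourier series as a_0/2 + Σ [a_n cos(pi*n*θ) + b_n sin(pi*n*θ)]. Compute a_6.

0

a_6 = ∫_{-1}^{1} φ(θ) cos(6*pi*θ) dθ.
Split the integral at the breakpoints.
Integrating by parts (boundary term plus one more integral), an antiderivative of (-2*θ) cos(6*pi*θ) is -θ*sin(6*pi*θ)/(3*pi) - cos(6*pi*θ)/(18*pi**2); evaluating from -1 to 0: ∫_{-1}^{0} (-2*θ) cos(6*pi*θ) dθ = (-1/(18*pi**2)) - (-1/(18*pi**2)) = 0.
Integrating by parts (boundary term plus one more integral), an antiderivative of (2*θ + 1) cos(6*pi*θ) is θ*sin(6*pi*θ)/(3*pi) + sin(6*pi*θ)/(6*pi) + cos(6*pi*θ)/(18*pi**2); evaluating from 0 to 1: ∫_{0}^{1} (2*θ + 1) cos(6*pi*θ) dθ = (1/(18*pi**2)) - (1/(18*pi**2)) = 0.
Summing the pieces gives a_6 = 0.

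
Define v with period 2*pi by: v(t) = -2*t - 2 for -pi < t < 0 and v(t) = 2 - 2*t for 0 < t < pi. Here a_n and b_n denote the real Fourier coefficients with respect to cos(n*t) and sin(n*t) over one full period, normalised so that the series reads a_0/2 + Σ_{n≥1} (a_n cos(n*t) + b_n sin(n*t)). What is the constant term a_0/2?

a_0 = 1/pi ∫_{-pi}^{pi} v(t) dt = 1/pi · (0) = 0.
So the constant term a_0/2 = 0.

0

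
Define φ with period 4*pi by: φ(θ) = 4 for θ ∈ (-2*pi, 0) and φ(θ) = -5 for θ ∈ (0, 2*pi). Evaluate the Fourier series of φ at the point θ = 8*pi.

-1/2

θ = 8*pi differs from θ = 0 by 2 full period(s), and the series is 4*pi-periodic.
At θ = 0 the one-sided limits are φ(0^-) = 4 and φ(0^+) = -5.
By Dirichlet's theorem the series converges to their average, [(4) + (-5)]/2 = -1/2.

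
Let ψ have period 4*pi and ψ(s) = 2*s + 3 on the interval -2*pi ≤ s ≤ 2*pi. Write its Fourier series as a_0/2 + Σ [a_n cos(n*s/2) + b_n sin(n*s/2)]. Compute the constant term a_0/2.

a_0 = (1/(2*pi)) ∫_{-2*pi}^{2*pi} ψ(s) ds = (1/(2*pi)) · (12*pi) = 6.
So the constant term a_0/2 = 3.

3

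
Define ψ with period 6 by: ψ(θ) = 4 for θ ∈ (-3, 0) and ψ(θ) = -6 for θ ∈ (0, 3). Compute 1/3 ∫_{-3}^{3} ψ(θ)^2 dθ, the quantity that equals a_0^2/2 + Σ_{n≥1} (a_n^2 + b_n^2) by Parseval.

1/3 ∫_{-3}^{3} ψ(θ)^2 dθ = 1/3 · (156) = 52.

52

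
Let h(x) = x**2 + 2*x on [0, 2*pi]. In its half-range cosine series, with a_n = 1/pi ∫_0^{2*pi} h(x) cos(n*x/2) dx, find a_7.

16*(-pi - 1)/(49*pi)

a_7 = 1/pi ∫_0^{2*pi} (x**2 + 2*x) cos(7*x/2) dx.
Integrating by parts twice (tabular method), an antiderivative of (x**2 + 2*x) cos(7*x/2) is 2*x**2*sin(7*x/2)/7 + 4*x*sin(7*x/2)/7 + 8*x*cos(7*x/2)/49 - 16*sin(7*x/2)/343 + 8*cos(7*x/2)/49; evaluating from 0 to 2*pi: ∫_{0}^{2*pi} (x**2 + 2*x) cos(7*x/2) dx = (-16*pi/49 - 8/49) - (8/49) = -16*pi/49 - 16/49.
Hence a_7 = (1/pi)·(-16*pi/49 - 16/49) = 16*(-pi - 1)/(49*pi).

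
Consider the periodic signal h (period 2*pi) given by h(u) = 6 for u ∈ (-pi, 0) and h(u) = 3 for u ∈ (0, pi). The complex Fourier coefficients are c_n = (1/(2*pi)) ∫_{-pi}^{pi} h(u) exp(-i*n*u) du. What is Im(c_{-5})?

Since h is real-valued, Im(c_{-5}) = -(1/(2*pi)) ∫_{-pi}^{pi} h(u) sin(-5*u) du = b_{5}/2.
Split the integral at the breakpoints.
Directly, an antiderivative of (6) sin(-5*u) is 6*cos(5*u)/5; evaluating from -pi to 0: ∫_{-pi}^{0} (6) sin(-5*u) du = (6/5) - (-6/5) = 12/5.
Directly, an antiderivative of (3) sin(-5*u) is 3*cos(5*u)/5; evaluating from 0 to pi: ∫_{0}^{pi} (3) sin(-5*u) du = (-3/5) - (3/5) = -6/5.
So ∫_{-pi}^{pi} h(u) sin(-5*u) du = 6/5.
Hence Im(c_{-5}) = (-1/(2*pi))·(6/5) = -3/(5*pi).

-3/(5*pi)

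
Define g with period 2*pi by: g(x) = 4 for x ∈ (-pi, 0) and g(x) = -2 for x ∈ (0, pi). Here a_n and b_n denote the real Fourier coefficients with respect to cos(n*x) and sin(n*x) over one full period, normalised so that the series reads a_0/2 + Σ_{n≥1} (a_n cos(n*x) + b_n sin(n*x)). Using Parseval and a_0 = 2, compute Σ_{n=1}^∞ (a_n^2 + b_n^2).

Parseval: a_0^2/2 + Σ_{n≥1} (a_n^2+b_n^2) = 1/pi ∫_{-pi}^{pi} g(x)^2 dx = 20.
Subtract a_0^2/2 = 2: Σ (a_n^2+b_n^2) = 18.

18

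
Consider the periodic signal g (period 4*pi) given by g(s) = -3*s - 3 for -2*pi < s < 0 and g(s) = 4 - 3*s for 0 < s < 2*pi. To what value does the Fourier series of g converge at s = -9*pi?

s = -9*pi differs from s = -pi by -2 full period(s), and the series is 4*pi-periodic.
g is continuous at s = -pi with value -3 + 3*pi, so the series converges to -3 + 3*pi there.

-3 + 3*pi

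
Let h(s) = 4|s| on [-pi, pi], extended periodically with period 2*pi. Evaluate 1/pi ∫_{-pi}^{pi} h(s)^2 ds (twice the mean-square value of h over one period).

1/pi ∫_{-pi}^{pi} h(s)^2 ds = 1/pi · (32*pi**3/3) = 32*pi**2/3.

32*pi**2/3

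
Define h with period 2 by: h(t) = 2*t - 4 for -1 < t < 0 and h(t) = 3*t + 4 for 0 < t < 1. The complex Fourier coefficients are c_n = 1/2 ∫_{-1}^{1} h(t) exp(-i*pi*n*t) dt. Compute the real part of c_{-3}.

-1/(9*pi**2)

Since h is real-valued, Re(c_{-3}) = 1/2 ∫_{-1}^{1} h(t) cos(-3*pi*t) dt = a_{3}/2.
Split the integral at the breakpoints.
Integrating by parts (boundary term plus one more integral), an antiderivative of (2*t - 4) cos(-3*pi*t) is 2*t*sin(3*pi*t)/(3*pi) - 4*sin(3*pi*t)/(3*pi) + 2*cos(3*pi*t)/(9*pi**2); evaluating from -1 to 0: ∫_{-1}^{0} (2*t - 4) cos(-3*pi*t) dt = (2/(9*pi**2)) - (-2/(9*pi**2)) = 4/(9*pi**2).
Integrating by parts (boundary term plus one more integral), an antiderivative of (3*t + 4) cos(-3*pi*t) is t*sin(3*pi*t)/pi + 4*sin(3*pi*t)/(3*pi) + cos(3*pi*t)/(3*pi**2); evaluating from 0 to 1: ∫_{0}^{1} (3*t + 4) cos(-3*pi*t) dt = (-1/(3*pi**2)) - (1/(3*pi**2)) = -2/(3*pi**2).
So ∫_{-1}^{1} h(t) cos(-3*pi*t) dt = -2/(9*pi**2).
Hence Re(c_{-3}) = (1/2)·(-2/(9*pi**2)) = -1/(9*pi**2).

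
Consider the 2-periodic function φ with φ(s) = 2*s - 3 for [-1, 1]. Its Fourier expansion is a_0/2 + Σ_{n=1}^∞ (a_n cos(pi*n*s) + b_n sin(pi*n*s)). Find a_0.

-6

a_0 = ∫_{-1}^{1} φ(s) ds = -6.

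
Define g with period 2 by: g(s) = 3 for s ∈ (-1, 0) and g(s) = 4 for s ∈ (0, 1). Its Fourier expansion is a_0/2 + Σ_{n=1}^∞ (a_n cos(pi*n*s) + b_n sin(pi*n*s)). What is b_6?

0

b_6 = ∫_{-1}^{1} g(s) sin(6*pi*s) ds.
Split the integral at the breakpoints.
Directly, an antiderivative of (3) sin(6*pi*s) is -cos(6*pi*s)/(2*pi); evaluating from -1 to 0: ∫_{-1}^{0} (3) sin(6*pi*s) ds = (-1/(2*pi)) - (-1/(2*pi)) = 0.
Directly, an antiderivative of (4) sin(6*pi*s) is -2*cos(6*pi*s)/(3*pi); evaluating from 0 to 1: ∫_{0}^{1} (4) sin(6*pi*s) ds = (-2/(3*pi)) - (-2/(3*pi)) = 0.
Summing the pieces gives b_6 = 0.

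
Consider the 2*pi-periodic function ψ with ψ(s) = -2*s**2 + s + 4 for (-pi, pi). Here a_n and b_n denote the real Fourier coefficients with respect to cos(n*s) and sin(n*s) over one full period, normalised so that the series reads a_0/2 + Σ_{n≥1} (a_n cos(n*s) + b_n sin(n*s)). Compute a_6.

a_6 = 1/pi ∫_{-pi}^{pi} ψ(s) cos(6*s) ds.
Integrating by parts twice (tabular method), an antiderivative of (-2*s**2 + s + 4) cos(6*s) is -s**2*sin(6*s)/3 + s*sin(6*s)/6 - s*cos(6*s)/9 + 37*sin(6*s)/54 + cos(6*s)/36; evaluating from -pi to pi: ∫_{-pi}^{pi} (-2*s**2 + s + 4) cos(6*s) ds = (1/36 - pi/9) - (1/36 + pi/9) = -2*pi/9.
Hence a_6 = (1/pi)·(-2*pi/9) = -2/9.

-2/9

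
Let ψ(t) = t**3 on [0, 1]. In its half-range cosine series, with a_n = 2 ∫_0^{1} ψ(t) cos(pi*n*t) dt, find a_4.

a_4 = 2 ∫_0^{1} (t**3) cos(4*pi*t) dt.
Integrating by parts three times (tabular method), an antiderivative of (t**3) cos(4*pi*t) is t**3*sin(4*pi*t)/(4*pi) + 3*t**2*cos(4*pi*t)/(16*pi**2) - 3*t*sin(4*pi*t)/(32*pi**3) - 3*cos(4*pi*t)/(128*pi**4); evaluating from 0 to 1: ∫_{0}^{1} (t**3) cos(4*pi*t) dt = (3*(-1 + 8*pi**2)/(128*pi**4)) - (-3/(128*pi**4)) = 3/(16*pi**2).
Hence a_4 = 2·(3/(16*pi**2)) = 3/(8*pi**2).

3/(8*pi**2)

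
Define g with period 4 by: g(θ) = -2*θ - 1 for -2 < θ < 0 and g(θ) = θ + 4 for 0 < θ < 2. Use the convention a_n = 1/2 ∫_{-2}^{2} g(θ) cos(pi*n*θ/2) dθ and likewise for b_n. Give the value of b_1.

b_1 = 1/2 ∫_{-2}^{2} g(θ) sin(pi*θ/2) dθ.
Split the integral at the breakpoints.
Integrating by parts (boundary term plus one more integral), an antiderivative of (-2*θ - 1) sin(pi*θ/2) is 4*θ*cos(pi*θ/2)/pi - 8*sin(pi*θ/2)/pi**2 + 2*cos(pi*θ/2)/pi; evaluating from -2 to 0: ∫_{-2}^{0} (-2*θ - 1) sin(pi*θ/2) dθ = (2/pi) - (6/pi) = -4/pi.
Integrating by parts (boundary term plus one more integral), an antiderivative of (θ + 4) sin(pi*θ/2) is -2*θ*cos(pi*θ/2)/pi + 4*sin(pi*θ/2)/pi**2 - 8*cos(pi*θ/2)/pi; evaluating from 0 to 2: ∫_{0}^{2} (θ + 4) sin(pi*θ/2) dθ = (12/pi) - (-8/pi) = 20/pi.
Summing the pieces and multiplying by (1/2) gives b_1 = 8/pi.

8/pi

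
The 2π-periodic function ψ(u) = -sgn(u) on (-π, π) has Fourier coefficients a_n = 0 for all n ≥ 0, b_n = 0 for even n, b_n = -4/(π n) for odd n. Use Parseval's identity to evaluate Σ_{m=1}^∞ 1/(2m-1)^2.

Parseval: Σ b_n^2 = (1/π) ∫_{-π}^{π} ψ(u)^2 du = 2.
Only odd n contribute, with b_n^2 = 16/(π^2 n^2), so Σ_{m≥1} 1/(2m-1)^2 = π^2·(2)/16 = pi**2/8.

pi**2/8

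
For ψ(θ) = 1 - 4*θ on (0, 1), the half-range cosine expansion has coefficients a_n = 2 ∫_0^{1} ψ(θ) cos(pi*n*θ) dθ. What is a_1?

a_1 = 2 ∫_0^{1} (1 - 4*θ) cos(pi*θ) dθ.
Integrating by parts (boundary term plus one more integral), an antiderivative of (1 - 4*θ) cos(pi*θ) is -4*θ*sin(pi*θ)/pi + sin(pi*θ)/pi - 4*cos(pi*θ)/pi**2; evaluating from 0 to 1: ∫_{0}^{1} (1 - 4*θ) cos(pi*θ) dθ = (4/pi**2) - (-4/pi**2) = 8/pi**2.
Hence a_1 = 2·(8/pi**2) = 16/pi**2.

16/pi**2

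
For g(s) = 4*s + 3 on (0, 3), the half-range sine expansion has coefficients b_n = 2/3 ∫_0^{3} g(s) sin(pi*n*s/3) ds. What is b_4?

-6/pi

b_4 = 2/3 ∫_0^{3} (4*s + 3) sin(4*pi*s/3) ds.
Integrating by parts (boundary term plus one more integral), an antiderivative of (4*s + 3) sin(4*pi*s/3) is -3*s*cos(4*pi*s/3)/pi + 9*sin(4*pi*s/3)/(4*pi**2) - 9*cos(4*pi*s/3)/(4*pi); evaluating from 0 to 3: ∫_{0}^{3} (4*s + 3) sin(4*pi*s/3) ds = (-45/(4*pi)) - (-9/(4*pi)) = -9/pi.
Hence b_4 = (2/3)·(-9/pi) = -6/pi.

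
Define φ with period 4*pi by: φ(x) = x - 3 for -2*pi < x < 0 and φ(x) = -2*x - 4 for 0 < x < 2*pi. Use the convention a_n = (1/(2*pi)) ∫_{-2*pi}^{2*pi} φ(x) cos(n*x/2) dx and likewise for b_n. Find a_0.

-3*pi - 7

a_0 = (1/(2*pi)) ∫_{-2*pi}^{2*pi} φ(x) dx = (1/(2*pi)) · (-2*pi*(7 + 3*pi)) = -3*pi - 7.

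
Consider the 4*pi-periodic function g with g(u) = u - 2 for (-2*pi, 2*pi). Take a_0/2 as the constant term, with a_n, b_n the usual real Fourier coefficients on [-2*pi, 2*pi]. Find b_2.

-2

b_2 = (1/(2*pi)) ∫_{-2*pi}^{2*pi} g(u) sin(u) du.
Integrating by parts (boundary term plus one more integral), an antiderivative of (u - 2) sin(u) is -u*cos(u) + sin(u) + 2*cos(u); evaluating from -2*pi to 2*pi: ∫_{-2*pi}^{2*pi} (u - 2) sin(u) du = (2 - 2*pi) - (2 + 2*pi) = -4*pi.
Hence b_2 = (1/(2*pi))·(-4*pi) = -2.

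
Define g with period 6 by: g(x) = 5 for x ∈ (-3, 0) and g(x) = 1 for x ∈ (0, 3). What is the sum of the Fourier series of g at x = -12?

x = -12 differs from x = 0 by -2 full period(s), and the series is 6-periodic.
At x = 0 the one-sided limits are g(0^-) = 5 and g(0^+) = 1.
By Dirichlet's theorem the series converges to their average, [(5) + (1)]/2 = 3.

3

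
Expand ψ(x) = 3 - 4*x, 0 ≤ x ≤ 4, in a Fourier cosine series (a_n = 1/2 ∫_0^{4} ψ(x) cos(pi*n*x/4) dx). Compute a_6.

a_6 = 1/2 ∫_0^{4} (3 - 4*x) cos(3*pi*x/2) dx.
Integrating by parts (boundary term plus one more integral), an antiderivative of (3 - 4*x) cos(3*pi*x/2) is -8*x*sin(3*pi*x/2)/(3*pi) + 2*sin(3*pi*x/2)/pi - 16*cos(3*pi*x/2)/(9*pi**2); evaluating from 0 to 4: ∫_{0}^{4} (3 - 4*x) cos(3*pi*x/2) dx = (-16/(9*pi**2)) - (-16/(9*pi**2)) = 0.
Hence a_6 = (1/2)·(0) = 0.

0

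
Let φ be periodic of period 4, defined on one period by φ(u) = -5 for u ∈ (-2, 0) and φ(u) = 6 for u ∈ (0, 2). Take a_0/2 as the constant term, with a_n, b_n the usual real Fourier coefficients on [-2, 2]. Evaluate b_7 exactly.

b_7 = 1/2 ∫_{-2}^{2} φ(u) sin(7*pi*u/2) du.
Split the integral at the breakpoints.
Directly, an antiderivative of (-5) sin(7*pi*u/2) is 10*cos(7*pi*u/2)/(7*pi); evaluating from -2 to 0: ∫_{-2}^{0} (-5) sin(7*pi*u/2) du = (10/(7*pi)) - (-10/(7*pi)) = 20/(7*pi).
Directly, an antiderivative of (6) sin(7*pi*u/2) is -12*cos(7*pi*u/2)/(7*pi); evaluating from 0 to 2: ∫_{0}^{2} (6) sin(7*pi*u/2) du = (12/(7*pi)) - (-12/(7*pi)) = 24/(7*pi).
Summing the pieces and multiplying by (1/2) gives b_7 = 22/(7*pi).

22/(7*pi)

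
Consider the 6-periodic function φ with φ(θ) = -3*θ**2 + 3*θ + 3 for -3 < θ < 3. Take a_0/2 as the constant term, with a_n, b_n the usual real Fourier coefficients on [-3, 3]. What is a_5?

a_5 = 1/3 ∫_{-3}^{3} φ(θ) cos(5*pi*θ/3) dθ.
Integrating by parts twice (tabular method), an antiderivative of (-3*θ**2 + 3*θ + 3) cos(5*pi*θ/3) is -9*θ**2*sin(5*pi*θ/3)/(5*pi) + 9*θ*sin(5*pi*θ/3)/(5*pi) - 54*θ*cos(5*pi*θ/3)/(25*pi**2) + 162*sin(5*pi*θ/3)/(125*pi**3) + 9*sin(5*pi*θ/3)/(5*pi) + 27*cos(5*pi*θ/3)/(25*pi**2); evaluating from -3 to 3: ∫_{-3}^{3} (-3*θ**2 + 3*θ + 3) cos(5*pi*θ/3) dθ = (27/(5*pi**2)) - (-189/(25*pi**2)) = 324/(25*pi**2).
Hence a_5 = (1/3)·(324/(25*pi**2)) = 108/(25*pi**2).

108/(25*pi**2)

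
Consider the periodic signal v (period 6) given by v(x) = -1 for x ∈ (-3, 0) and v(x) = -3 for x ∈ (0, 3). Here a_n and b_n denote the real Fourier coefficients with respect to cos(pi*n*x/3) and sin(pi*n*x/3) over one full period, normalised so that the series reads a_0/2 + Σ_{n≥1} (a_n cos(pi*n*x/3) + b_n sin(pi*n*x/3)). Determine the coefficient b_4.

b_4 = 1/3 ∫_{-3}^{3} v(x) sin(4*pi*x/3) dx.
Split the integral at the breakpoints.
Directly, an antiderivative of (-1) sin(4*pi*x/3) is 3*cos(4*pi*x/3)/(4*pi); evaluating from -3 to 0: ∫_{-3}^{0} (-1) sin(4*pi*x/3) dx = (3/(4*pi)) - (3/(4*pi)) = 0.
Directly, an antiderivative of (-3) sin(4*pi*x/3) is 9*cos(4*pi*x/3)/(4*pi); evaluating from 0 to 3: ∫_{0}^{3} (-3) sin(4*pi*x/3) dx = (9/(4*pi)) - (9/(4*pi)) = 0.
Summing the pieces and multiplying by (1/3) gives b_4 = 0.

0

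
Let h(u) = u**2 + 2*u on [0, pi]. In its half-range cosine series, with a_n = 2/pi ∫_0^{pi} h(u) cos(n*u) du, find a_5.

4*(-pi - 2)/(25*pi)

a_5 = 2/pi ∫_0^{pi} (u**2 + 2*u) cos(5*u) du.
Integrating by parts twice (tabular method), an antiderivative of (u**2 + 2*u) cos(5*u) is u**2*sin(5*u)/5 + 2*u*sin(5*u)/5 + 2*u*cos(5*u)/25 - 2*sin(5*u)/125 + 2*cos(5*u)/25; evaluating from 0 to pi: ∫_{0}^{pi} (u**2 + 2*u) cos(5*u) du = (-2*pi/25 - 2/25) - (2/25) = -2*pi/25 - 4/25.
Hence a_5 = (2/pi)·(-2*pi/25 - 4/25) = 4*(-pi - 2)/(25*pi).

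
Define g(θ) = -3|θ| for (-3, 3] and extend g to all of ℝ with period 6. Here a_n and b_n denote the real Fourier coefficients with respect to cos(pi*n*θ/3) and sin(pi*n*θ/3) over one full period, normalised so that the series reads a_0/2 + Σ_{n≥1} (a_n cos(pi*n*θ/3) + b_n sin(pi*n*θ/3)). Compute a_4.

a_4 = 1/3 ∫_{-3}^{3} g(θ) cos(4*pi*θ/3) dθ.
g is even and cos(4*pi*θ/3) is even, so the integrand is even and a_4 = 2/3 ∫_0^{3} g(θ) cos(4*pi*θ/3) dθ.
Integrating by parts (boundary term plus one more integral), an antiderivative of (-3*θ) cos(4*pi*θ/3) is -9*θ*sin(4*pi*θ/3)/(4*pi) - 27*cos(4*pi*θ/3)/(16*pi**2); evaluating from 0 to 3: ∫_{0}^{3} (-3*θ) cos(4*pi*θ/3) dθ = (-27/(16*pi**2)) - (-27/(16*pi**2)) = 0.
Hence a_4 = (2/3)·(0) = 0.

0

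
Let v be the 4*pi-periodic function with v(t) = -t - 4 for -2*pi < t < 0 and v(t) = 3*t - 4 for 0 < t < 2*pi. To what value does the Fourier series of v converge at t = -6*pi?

t = -6*pi differs from t = -2*pi by -1 full period(s), and the series is 4*pi-periodic.
At t = -2*pi the one-sided limits are v(-2*pi^-) = -4 + 6*pi and v(-2*pi^+) = -4 + 2*pi.
By Dirichlet's theorem the series converges to their average, [(-4 + 6*pi) + (-4 + 2*pi)]/2 = -4 + 4*pi.

-4 + 4*pi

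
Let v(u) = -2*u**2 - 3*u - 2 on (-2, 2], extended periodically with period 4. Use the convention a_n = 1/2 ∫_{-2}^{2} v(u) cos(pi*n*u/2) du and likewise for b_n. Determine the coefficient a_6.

-8/(9*pi**2)

a_6 = 1/2 ∫_{-2}^{2} v(u) cos(3*pi*u) du.
Integrating by parts twice (tabular method), an antiderivative of (-2*u**2 - 3*u - 2) cos(3*pi*u) is -2*u**2*sin(3*pi*u)/(3*pi) - u*sin(3*pi*u)/pi - 4*u*cos(3*pi*u)/(9*pi**2) - 2*sin(3*pi*u)/(3*pi) + 4*sin(3*pi*u)/(27*pi**3) - cos(3*pi*u)/(3*pi**2); evaluating from -2 to 2: ∫_{-2}^{2} (-2*u**2 - 3*u - 2) cos(3*pi*u) du = (-11/(9*pi**2)) - (5/(9*pi**2)) = -16/(9*pi**2).
Hence a_6 = (1/2)·(-16/(9*pi**2)) = -8/(9*pi**2).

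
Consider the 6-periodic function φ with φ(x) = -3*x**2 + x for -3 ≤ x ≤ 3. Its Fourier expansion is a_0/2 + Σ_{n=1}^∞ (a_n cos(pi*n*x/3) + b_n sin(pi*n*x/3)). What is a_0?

-18

a_0 = 1/3 ∫_{-3}^{3} φ(x) dx = 1/3 · (-54) = -18.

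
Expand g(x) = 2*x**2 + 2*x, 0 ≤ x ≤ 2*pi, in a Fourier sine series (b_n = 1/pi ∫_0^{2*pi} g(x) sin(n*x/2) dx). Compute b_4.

-4*pi - 2

b_4 = 1/pi ∫_0^{2*pi} (2*x**2 + 2*x) sin(2*x) dx.
Integrating by parts twice (tabular method), an antiderivative of (2*x**2 + 2*x) sin(2*x) is -x**2*cos(2*x) + x*sin(2*x) - x*cos(2*x) + sin(2*x)/2 + cos(2*x)/2; evaluating from 0 to 2*pi: ∫_{0}^{2*pi} (2*x**2 + 2*x) sin(2*x) dx = (-4*pi**2 - 2*pi + 1/2) - (1/2) = -2*pi*(1 + 2*pi).
Hence b_4 = (1/pi)·(-2*pi*(1 + 2*pi)) = -4*pi - 2.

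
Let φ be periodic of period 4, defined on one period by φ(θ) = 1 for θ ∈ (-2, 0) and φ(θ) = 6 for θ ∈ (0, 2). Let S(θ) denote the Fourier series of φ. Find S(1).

φ is continuous at θ = 1 with value 6, so the series converges to 6 there.

6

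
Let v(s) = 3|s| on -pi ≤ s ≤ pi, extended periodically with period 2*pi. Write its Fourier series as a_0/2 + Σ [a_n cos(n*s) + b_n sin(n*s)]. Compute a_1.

-12/pi

a_1 = 1/pi ∫_{-pi}^{pi} v(s) cos(s) ds.
v is even and cos(s) is even, so the integrand is even and a_1 = 2/pi ∫_0^{pi} v(s) cos(s) ds.
Integrating by parts (boundary term plus one more integral), an antiderivative of (3*s) cos(s) is 3*s*sin(s) + 3*cos(s); evaluating from 0 to pi: ∫_{0}^{pi} (3*s) cos(s) ds = (-3) - (3) = -6.
Hence a_1 = (2/pi)·(-6) = -12/pi.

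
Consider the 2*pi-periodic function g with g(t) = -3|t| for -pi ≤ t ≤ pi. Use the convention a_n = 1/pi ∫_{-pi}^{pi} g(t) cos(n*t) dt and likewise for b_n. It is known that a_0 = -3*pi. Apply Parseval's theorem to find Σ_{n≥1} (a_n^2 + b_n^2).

3*pi**2/2

Parseval: a_0^2/2 + Σ_{n≥1} (a_n^2+b_n^2) = 1/pi ∫_{-pi}^{pi} g(t)^2 dt = 6*pi**2.
Subtract a_0^2/2 = 9*pi**2/2: Σ (a_n^2+b_n^2) = 3*pi**2/2.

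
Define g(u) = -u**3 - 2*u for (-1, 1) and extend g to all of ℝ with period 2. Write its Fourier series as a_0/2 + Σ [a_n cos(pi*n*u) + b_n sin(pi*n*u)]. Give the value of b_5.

6*(2 - 25*pi**2)/(125*pi**3)

b_5 = ∫_{-1}^{1} g(u) sin(5*pi*u) du.
g is odd and sin(5*pi*u) is odd, so the integrand is even and b_5 = 2 ∫_0^{1} g(u) sin(5*pi*u) du.
Integrating by parts three times (tabular method), an antiderivative of (-u**3 - 2*u) sin(5*pi*u) is u**3*cos(5*pi*u)/(5*pi) - 3*u**2*sin(5*pi*u)/(25*pi**2) - 6*u*cos(5*pi*u)/(125*pi**3) + 2*u*cos(5*pi*u)/(5*pi) - 2*sin(5*pi*u)/(25*pi**2) + 6*sin(5*pi*u)/(625*pi**4); evaluating from 0 to 1: ∫_{0}^{1} (-u**3 - 2*u) sin(5*pi*u) du = (3*(2 - 25*pi**2)/(125*pi**3)) - (0) = 3*(2 - 25*pi**2)/(125*pi**3).
Hence b_5 = 2·(3*(2 - 25*pi**2)/(125*pi**3)) = 6*(2 - 25*pi**2)/(125*pi**3).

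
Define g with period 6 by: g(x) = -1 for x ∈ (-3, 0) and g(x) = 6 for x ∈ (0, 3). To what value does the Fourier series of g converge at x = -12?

5/2

x = -12 differs from x = 0 by -2 full period(s), and the series is 6-periodic.
At x = 0 the one-sided limits are g(0^-) = -1 and g(0^+) = 6.
By Dirichlet's theorem the series converges to their average, [(-1) + (6)]/2 = 5/2.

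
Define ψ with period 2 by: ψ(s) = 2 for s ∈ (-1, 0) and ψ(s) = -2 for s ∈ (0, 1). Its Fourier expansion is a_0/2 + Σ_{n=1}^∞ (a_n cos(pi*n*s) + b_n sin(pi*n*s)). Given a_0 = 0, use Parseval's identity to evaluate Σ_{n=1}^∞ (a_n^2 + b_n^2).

8

Parseval: a_0^2/2 + Σ_{n≥1} (a_n^2+b_n^2) = ∫_{-1}^{1} ψ(s)^2 ds = 8.
Subtract a_0^2/2 = 0: Σ (a_n^2+b_n^2) = 8.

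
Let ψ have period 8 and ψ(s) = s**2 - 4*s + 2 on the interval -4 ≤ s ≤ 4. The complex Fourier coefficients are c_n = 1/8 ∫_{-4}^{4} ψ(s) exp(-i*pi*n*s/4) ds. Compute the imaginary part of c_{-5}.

Since ψ is real-valued, Im(c_{-5}) = -1/8 ∫_{-4}^{4} ψ(s) sin(-5*pi*s/4) ds = b_{5}/2.
Integrating by parts twice (tabular method), an antiderivative of (s**2 - 4*s + 2) sin(-5*pi*s/4) is 4*s**2*cos(5*pi*s/4)/(5*pi) - 32*s*sin(5*pi*s/4)/(25*pi**2) - 16*s*cos(5*pi*s/4)/(5*pi) + 64*sin(5*pi*s/4)/(25*pi**2) - 128*cos(5*pi*s/4)/(125*pi**3) + 8*cos(5*pi*s/4)/(5*pi); evaluating from -4 to 4: ∫_{-4}^{4} (s**2 - 4*s + 2) sin(-5*pi*s/4) ds = (8*(16 - 25*pi**2)/(125*pi**3)) - (8*(16 - 425*pi**2)/(125*pi**3)) = 128/(5*pi).
Hence Im(c_{-5}) = (-1/8)·(128/(5*pi)) = -16/(5*pi).

-16/(5*pi)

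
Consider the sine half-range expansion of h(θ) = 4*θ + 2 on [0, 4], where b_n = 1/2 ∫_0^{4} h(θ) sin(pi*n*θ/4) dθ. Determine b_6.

-16/(3*pi)

b_6 = 1/2 ∫_0^{4} (4*θ + 2) sin(3*pi*θ/2) dθ.
Integrating by parts (boundary term plus one more integral), an antiderivative of (4*θ + 2) sin(3*pi*θ/2) is -8*θ*cos(3*pi*θ/2)/(3*pi) + 16*sin(3*pi*θ/2)/(9*pi**2) - 4*cos(3*pi*θ/2)/(3*pi); evaluating from 0 to 4: ∫_{0}^{4} (4*θ + 2) sin(3*pi*θ/2) dθ = (-12/pi) - (-4/(3*pi)) = -32/(3*pi).
Hence b_6 = (1/2)·(-32/(3*pi)) = -16/(3*pi).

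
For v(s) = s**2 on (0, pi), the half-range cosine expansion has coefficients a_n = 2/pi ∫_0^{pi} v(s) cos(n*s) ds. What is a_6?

1/9

a_6 = 2/pi ∫_0^{pi} (s**2) cos(6*s) ds.
Integrating by parts twice (tabular method), an antiderivative of (s**2) cos(6*s) is s**2*sin(6*s)/6 + s*cos(6*s)/18 - sin(6*s)/108; evaluating from 0 to pi: ∫_{0}^{pi} (s**2) cos(6*s) ds = (pi/18) - (0) = pi/18.
Hence a_6 = (2/pi)·(pi/18) = 1/9.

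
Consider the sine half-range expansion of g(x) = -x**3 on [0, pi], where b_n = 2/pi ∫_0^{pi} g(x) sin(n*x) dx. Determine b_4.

-3/16 + pi**2/2

b_4 = 2/pi ∫_0^{pi} (-x**3) sin(4*x) dx.
Integrating by parts three times (tabular method), an antiderivative of (-x**3) sin(4*x) is x**3*cos(4*x)/4 - 3*x**2*sin(4*x)/16 - 3*x*cos(4*x)/32 + 3*sin(4*x)/128; evaluating from 0 to pi: ∫_{0}^{pi} (-x**3) sin(4*x) dx = (pi*(-3 + 8*pi**2)/32) - (0) = pi*(-3 + 8*pi**2)/32.
Hence b_4 = (2/pi)·(pi*(-3 + 8*pi**2)/32) = -3/16 + pi**2/2.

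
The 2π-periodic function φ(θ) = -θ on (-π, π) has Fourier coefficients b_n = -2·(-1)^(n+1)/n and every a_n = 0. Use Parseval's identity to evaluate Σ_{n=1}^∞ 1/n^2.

Parseval: Σ b_n^2 = (1/π) ∫_{-π}^{π} φ(θ)^2 dθ = 2*pi**2/3.
Σ b_n^2 = Σ 4/n^2, so Σ 1/n^2 = (2*pi**2/3)/4 = pi**2/6.

pi**2/6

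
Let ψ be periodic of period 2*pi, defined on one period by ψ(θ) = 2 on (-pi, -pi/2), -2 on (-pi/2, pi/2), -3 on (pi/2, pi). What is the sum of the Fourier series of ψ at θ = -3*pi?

-1/2

θ = -3*pi differs from θ = pi by -2 full period(s), and the series is 2*pi-periodic.
At θ = pi the one-sided limits are ψ(pi^-) = -3 and ψ(pi^+) = 2.
By Dirichlet's theorem the series converges to their average, [(-3) + (2)]/2 = -1/2.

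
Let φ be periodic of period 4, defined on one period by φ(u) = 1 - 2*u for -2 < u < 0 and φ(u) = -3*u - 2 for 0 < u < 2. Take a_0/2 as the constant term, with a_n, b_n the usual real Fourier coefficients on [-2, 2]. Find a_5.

a_5 = 1/2 ∫_{-2}^{2} φ(u) cos(5*pi*u/2) du.
Split the integral at the breakpoints.
Integrating by parts (boundary term plus one more integral), an antiderivative of (1 - 2*u) cos(5*pi*u/2) is -4*u*sin(5*pi*u/2)/(5*pi) + 2*sin(5*pi*u/2)/(5*pi) - 8*cos(5*pi*u/2)/(25*pi**2); evaluating from -2 to 0: ∫_{-2}^{0} (1 - 2*u) cos(5*pi*u/2) du = (-8/(25*pi**2)) - (8/(25*pi**2)) = -16/(25*pi**2).
Integrating by parts (boundary term plus one more integral), an antiderivative of (-3*u - 2) cos(5*pi*u/2) is -6*u*sin(5*pi*u/2)/(5*pi) - 4*sin(5*pi*u/2)/(5*pi) - 12*cos(5*pi*u/2)/(25*pi**2); evaluating from 0 to 2: ∫_{0}^{2} (-3*u - 2) cos(5*pi*u/2) du = (12/(25*pi**2)) - (-12/(25*pi**2)) = 24/(25*pi**2).
Summing the pieces and multiplying by (1/2) gives a_5 = 4/(25*pi**2).

4/(25*pi**2)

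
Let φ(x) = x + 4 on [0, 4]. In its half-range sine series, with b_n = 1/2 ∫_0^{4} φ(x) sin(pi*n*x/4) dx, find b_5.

b_5 = 1/2 ∫_0^{4} (x + 4) sin(5*pi*x/4) dx.
Integrating by parts (boundary term plus one more integral), an antiderivative of (x + 4) sin(5*pi*x/4) is -4*x*cos(5*pi*x/4)/(5*pi) + 16*sin(5*pi*x/4)/(25*pi**2) - 16*cos(5*pi*x/4)/(5*pi); evaluating from 0 to 4: ∫_{0}^{4} (x + 4) sin(5*pi*x/4) dx = (32/(5*pi)) - (-16/(5*pi)) = 48/(5*pi).
Hence b_5 = (1/2)·(48/(5*pi)) = 24/(5*pi).

24/(5*pi)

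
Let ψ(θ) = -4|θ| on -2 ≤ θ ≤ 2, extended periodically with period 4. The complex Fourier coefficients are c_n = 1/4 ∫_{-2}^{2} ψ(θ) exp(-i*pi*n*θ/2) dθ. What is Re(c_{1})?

16/pi**2

Since ψ is real-valued, Re(c_{1}) = 1/4 ∫_{-2}^{2} ψ(θ) cos(pi*θ/2) dθ = a_{1}/2.
ψ is even and cos(pi*θ/2) is even, so the integrand is even: ∫_{-2}^{2} ψ(θ) cos(pi*θ/2) dθ = 2∫_0^{2} ψ(θ) cos(pi*θ/2) dθ.
Integrating by parts (boundary term plus one more integral), an antiderivative of (-4*θ) cos(pi*θ/2) is -8*θ*sin(pi*θ/2)/pi - 16*cos(pi*θ/2)/pi**2; evaluating from 0 to 2: ∫_{0}^{2} (-4*θ) cos(pi*θ/2) dθ = (16/pi**2) - (-16/pi**2) = 32/pi**2.
So ∫_{-2}^{2} ψ(θ) cos(pi*θ/2) dθ = 64/pi**2.
Hence Re(c_{1}) = (1/4)·(64/pi**2) = 16/pi**2.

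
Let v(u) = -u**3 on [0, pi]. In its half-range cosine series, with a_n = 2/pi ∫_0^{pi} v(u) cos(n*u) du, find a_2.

a_2 = 2/pi ∫_0^{pi} (-u**3) cos(2*u) du.
Integrating by parts three times (tabular method), an antiderivative of (-u**3) cos(2*u) is -u**3*sin(2*u)/2 - 3*u**2*cos(2*u)/4 + 3*u*sin(2*u)/4 + 3*cos(2*u)/8; evaluating from 0 to pi: ∫_{0}^{pi} (-u**3) cos(2*u) du = (3/8 - 3*pi**2/4) - (3/8) = -3*pi**2/4.
Hence a_2 = (2/pi)·(-3*pi**2/4) = -3*pi/2.

-3*pi/2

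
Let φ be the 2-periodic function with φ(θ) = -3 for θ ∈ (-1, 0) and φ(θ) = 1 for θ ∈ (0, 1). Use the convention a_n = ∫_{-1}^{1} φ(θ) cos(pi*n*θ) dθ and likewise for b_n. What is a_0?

-2

a_0 = ∫_{-1}^{1} φ(θ) dθ = -2.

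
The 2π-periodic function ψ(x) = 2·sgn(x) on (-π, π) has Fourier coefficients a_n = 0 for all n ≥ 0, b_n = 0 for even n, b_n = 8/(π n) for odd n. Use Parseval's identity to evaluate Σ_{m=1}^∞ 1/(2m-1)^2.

pi**2/8

Parseval: Σ b_n^2 = (1/π) ∫_{-π}^{π} ψ(x)^2 dx = 8.
Only odd n contribute, with b_n^2 = 64/(π^2 n^2), so Σ_{m≥1} 1/(2m-1)^2 = π^2·(8)/64 = pi**2/8.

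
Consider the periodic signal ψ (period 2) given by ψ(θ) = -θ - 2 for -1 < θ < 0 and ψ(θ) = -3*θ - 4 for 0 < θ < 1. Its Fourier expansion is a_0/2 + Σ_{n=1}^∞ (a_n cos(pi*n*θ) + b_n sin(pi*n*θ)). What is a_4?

a_4 = ∫_{-1}^{1} ψ(θ) cos(4*pi*θ) dθ.
Split the integral at the breakpoints.
Integrating by parts (boundary term plus one more integral), an antiderivative of (-θ - 2) cos(4*pi*θ) is -θ*sin(4*pi*θ)/(4*pi) - sin(4*pi*θ)/(2*pi) - cos(4*pi*θ)/(16*pi**2); evaluating from -1 to 0: ∫_{-1}^{0} (-θ - 2) cos(4*pi*θ) dθ = (-1/(16*pi**2)) - (-1/(16*pi**2)) = 0.
Integrating by parts (boundary term plus one more integral), an antiderivative of (-3*θ - 4) cos(4*pi*θ) is -3*θ*sin(4*pi*θ)/(4*pi) - sin(4*pi*θ)/pi - 3*cos(4*pi*θ)/(16*pi**2); evaluating from 0 to 1: ∫_{0}^{1} (-3*θ - 4) cos(4*pi*θ) dθ = (-3/(16*pi**2)) - (-3/(16*pi**2)) = 0.
Summing the pieces gives a_4 = 0.

0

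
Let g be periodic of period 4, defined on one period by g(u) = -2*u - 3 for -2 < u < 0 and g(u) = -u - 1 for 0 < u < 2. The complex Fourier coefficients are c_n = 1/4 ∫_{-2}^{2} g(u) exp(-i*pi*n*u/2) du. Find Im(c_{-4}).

Since g is real-valued, Im(c_{-4}) = -1/4 ∫_{-2}^{2} g(u) sin(-2*pi*u) du = b_{4}/2.
Split the integral at the breakpoints.
Integrating by parts (boundary term plus one more integral), an antiderivative of (-2*u - 3) sin(-2*pi*u) is -u*cos(2*pi*u)/pi + sin(2*pi*u)/(2*pi**2) - 3*cos(2*pi*u)/(2*pi); evaluating from -2 to 0: ∫_{-2}^{0} (-2*u - 3) sin(-2*pi*u) du = (-3/(2*pi)) - (1/(2*pi)) = -2/pi.
Integrating by parts (boundary term plus one more integral), an antiderivative of (-u - 1) sin(-2*pi*u) is -u*cos(2*pi*u)/(2*pi) + sin(2*pi*u)/(4*pi**2) - cos(2*pi*u)/(2*pi); evaluating from 0 to 2: ∫_{0}^{2} (-u - 1) sin(-2*pi*u) du = (-3/(2*pi)) - (-1/(2*pi)) = -1/pi.
So ∫_{-2}^{2} g(u) sin(-2*pi*u) du = -3/pi.
Hence Im(c_{-4}) = (-1/4)·(-3/pi) = 3/(4*pi).

3/(4*pi)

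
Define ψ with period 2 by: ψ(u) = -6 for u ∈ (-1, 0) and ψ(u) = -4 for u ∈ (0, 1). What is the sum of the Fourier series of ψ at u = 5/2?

u = 5/2 differs from u = 1/2 by 1 full period(s), and the series is 2-periodic.
ψ is continuous at u = 1/2 with value -4, so the series converges to -4 there.

-4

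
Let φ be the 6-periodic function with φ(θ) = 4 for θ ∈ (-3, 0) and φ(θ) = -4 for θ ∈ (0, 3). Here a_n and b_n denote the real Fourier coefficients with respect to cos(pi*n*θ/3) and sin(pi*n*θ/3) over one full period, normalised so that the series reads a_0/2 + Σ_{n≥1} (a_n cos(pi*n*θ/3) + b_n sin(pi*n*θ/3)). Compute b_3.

-16/(3*pi)

b_3 = 1/3 ∫_{-3}^{3} φ(θ) sin(pi*θ) dθ.
φ is odd and sin(pi*θ) is odd, so the integrand is even and b_3 = 2/3 ∫_0^{3} φ(θ) sin(pi*θ) dθ.
Directly, an antiderivative of (-4) sin(pi*θ) is 4*cos(pi*θ)/pi; evaluating from 0 to 3: ∫_{0}^{3} (-4) sin(pi*θ) dθ = (-4/pi) - (4/pi) = -8/pi.
Hence b_3 = (2/3)·(-8/pi) = -16/(3*pi).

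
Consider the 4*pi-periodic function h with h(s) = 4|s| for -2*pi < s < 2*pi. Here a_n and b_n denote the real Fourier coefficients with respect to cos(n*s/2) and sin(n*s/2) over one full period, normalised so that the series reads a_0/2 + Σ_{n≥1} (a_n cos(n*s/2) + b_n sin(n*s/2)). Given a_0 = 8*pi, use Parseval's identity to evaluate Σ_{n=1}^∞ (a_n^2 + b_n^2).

Parseval: a_0^2/2 + Σ_{n≥1} (a_n^2+b_n^2) = (1/(2*pi)) ∫_{-2*pi}^{2*pi} h(s)^2 ds = 128*pi**2/3.
Subtract a_0^2/2 = 32*pi**2: Σ (a_n^2+b_n^2) = 32*pi**2/3.

32*pi**2/3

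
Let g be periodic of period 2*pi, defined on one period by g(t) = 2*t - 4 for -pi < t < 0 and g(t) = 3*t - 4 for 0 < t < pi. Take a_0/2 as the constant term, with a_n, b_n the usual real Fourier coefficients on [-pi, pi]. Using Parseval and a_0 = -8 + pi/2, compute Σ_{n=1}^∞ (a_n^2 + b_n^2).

Parseval: a_0^2/2 + Σ_{n≥1} (a_n^2+b_n^2) = 1/pi ∫_{-pi}^{pi} g(t)^2 dt = -4*pi + 32 + 13*pi**2/3.
Subtract a_0^2/2 = (16 - pi)**2/8: Σ (a_n^2+b_n^2) = 101*pi**2/24.

101*pi**2/24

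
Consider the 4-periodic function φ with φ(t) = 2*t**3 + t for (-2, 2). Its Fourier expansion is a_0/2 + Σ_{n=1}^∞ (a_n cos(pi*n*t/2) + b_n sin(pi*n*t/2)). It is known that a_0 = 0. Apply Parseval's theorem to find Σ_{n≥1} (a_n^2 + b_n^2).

Parseval: a_0^2/2 + Σ_{n≥1} (a_n^2+b_n^2) = 1/2 ∫_{-2}^{2} φ(t)^2 dt = 10648/105.
Subtract a_0^2/2 = 0: Σ (a_n^2+b_n^2) = 10648/105.

10648/105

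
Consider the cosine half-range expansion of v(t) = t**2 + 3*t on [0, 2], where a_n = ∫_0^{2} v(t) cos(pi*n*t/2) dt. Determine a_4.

a_4 = ∫_0^{2} (t**2 + 3*t) cos(2*pi*t) dt.
Integrating by parts twice (tabular method), an antiderivative of (t**2 + 3*t) cos(2*pi*t) is t**2*sin(2*pi*t)/(2*pi) + 3*t*sin(2*pi*t)/(2*pi) + t*cos(2*pi*t)/(2*pi**2) - sin(2*pi*t)/(4*pi**3) + 3*cos(2*pi*t)/(4*pi**2); evaluating from 0 to 2: ∫_{0}^{2} (t**2 + 3*t) cos(2*pi*t) dt = (7/(4*pi**2)) - (3/(4*pi**2)) = pi**(-2).
Hence a_4 = pi**(-2).

pi**(-2)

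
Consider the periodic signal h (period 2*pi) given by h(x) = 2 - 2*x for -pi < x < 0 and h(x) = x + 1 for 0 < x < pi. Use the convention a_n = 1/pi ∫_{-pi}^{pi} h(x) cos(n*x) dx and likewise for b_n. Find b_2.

1/2

b_2 = 1/pi ∫_{-pi}^{pi} h(x) sin(2*x) dx.
Split the integral at the breakpoints.
Integrating by parts (boundary term plus one more integral), an antiderivative of (2 - 2*x) sin(2*x) is x*cos(2*x) - sin(2*x)/2 - cos(2*x); evaluating from -pi to 0: ∫_{-pi}^{0} (2 - 2*x) sin(2*x) dx = (-1) - (-pi - 1) = pi.
Integrating by parts (boundary term plus one more integral), an antiderivative of (x + 1) sin(2*x) is -x*cos(2*x)/2 + sin(2*x)/4 - cos(2*x)/2; evaluating from 0 to pi: ∫_{0}^{pi} (x + 1) sin(2*x) dx = (-pi/2 - 1/2) - (-1/2) = -pi/2.
Summing the pieces and multiplying by (1/pi) gives b_2 = 1/2.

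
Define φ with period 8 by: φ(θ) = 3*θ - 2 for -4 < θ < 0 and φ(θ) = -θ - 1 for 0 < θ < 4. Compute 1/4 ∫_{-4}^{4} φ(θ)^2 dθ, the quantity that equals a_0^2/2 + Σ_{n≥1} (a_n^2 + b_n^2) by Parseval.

259/3

1/4 ∫_{-4}^{4} φ(θ)^2 dθ = 1/4 · (1036/3) = 259/3.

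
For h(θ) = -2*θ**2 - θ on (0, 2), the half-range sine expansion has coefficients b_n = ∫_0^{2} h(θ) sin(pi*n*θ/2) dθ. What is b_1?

b_1 = ∫_0^{2} (-2*θ**2 - θ) sin(pi*θ/2) dθ.
Integrating by parts twice (tabular method), an antiderivative of (-2*θ**2 - θ) sin(pi*θ/2) is 4*θ**2*cos(pi*θ/2)/pi - 16*θ*sin(pi*θ/2)/pi**2 + 2*θ*cos(pi*θ/2)/pi - 4*sin(pi*θ/2)/pi**2 - 32*cos(pi*θ/2)/pi**3; evaluating from 0 to 2: ∫_{0}^{2} (-2*θ**2 - θ) sin(pi*θ/2) dθ = (-20/pi + 32/pi**3) - (-32/pi**3) = -20/pi + 64/pi**3.
Hence b_1 = -20/pi + 64/pi**3.

-20/pi + 64/pi**3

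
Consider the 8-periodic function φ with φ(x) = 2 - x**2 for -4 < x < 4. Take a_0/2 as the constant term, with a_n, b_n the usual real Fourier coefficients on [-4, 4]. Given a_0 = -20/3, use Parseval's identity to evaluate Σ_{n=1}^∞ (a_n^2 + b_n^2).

2048/45

Parseval: a_0^2/2 + Σ_{n≥1} (a_n^2+b_n^2) = 1/4 ∫_{-4}^{4} φ(x)^2 dx = 1016/15.
Subtract a_0^2/2 = 200/9: Σ (a_n^2+b_n^2) = 2048/45.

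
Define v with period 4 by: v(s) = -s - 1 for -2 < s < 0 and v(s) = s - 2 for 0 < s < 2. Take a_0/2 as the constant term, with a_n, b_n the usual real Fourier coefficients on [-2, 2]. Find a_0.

a_0 = 1/2 ∫_{-2}^{2} v(s) ds = 1/2 · (-2) = -1.

-1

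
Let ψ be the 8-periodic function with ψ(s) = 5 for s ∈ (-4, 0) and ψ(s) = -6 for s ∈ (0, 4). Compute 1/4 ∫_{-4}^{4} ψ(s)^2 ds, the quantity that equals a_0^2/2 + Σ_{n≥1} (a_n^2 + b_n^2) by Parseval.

1/4 ∫_{-4}^{4} ψ(s)^2 ds = 1/4 · (244) = 61.

61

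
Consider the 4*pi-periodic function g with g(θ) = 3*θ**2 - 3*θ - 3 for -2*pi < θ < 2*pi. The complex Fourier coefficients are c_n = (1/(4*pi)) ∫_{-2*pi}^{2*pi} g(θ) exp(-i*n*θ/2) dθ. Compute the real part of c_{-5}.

-24/25

Since g is real-valued, Re(c_{-5}) = (1/(4*pi)) ∫_{-2*pi}^{2*pi} g(θ) cos(-5*θ/2) dθ = a_{5}/2.
Integrating by parts twice (tabular method), an antiderivative of (3*θ**2 - 3*θ - 3) cos(-5*θ/2) is 6*θ**2*sin(5*θ/2)/5 - 6*θ*sin(5*θ/2)/5 + 24*θ*cos(5*θ/2)/25 - 198*sin(5*θ/2)/125 - 12*cos(5*θ/2)/25; evaluating from -2*pi to 2*pi: ∫_{-2*pi}^{2*pi} (3*θ**2 - 3*θ - 3) cos(-5*θ/2) dθ = (12/25 - 48*pi/25) - (12/25 + 48*pi/25) = -96*pi/25.
Hence Re(c_{-5}) = (1/(4*pi))·(-96*pi/25) = -24/25.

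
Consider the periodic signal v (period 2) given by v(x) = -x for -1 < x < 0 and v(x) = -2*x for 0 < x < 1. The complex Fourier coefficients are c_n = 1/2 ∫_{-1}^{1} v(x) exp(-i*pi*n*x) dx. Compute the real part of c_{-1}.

Since v is real-valued, Re(c_{-1}) = 1/2 ∫_{-1}^{1} v(x) cos(-pi*x) dx = a_{1}/2.
Split the integral at the breakpoints.
Integrating by parts (boundary term plus one more integral), an antiderivative of (-x) cos(-pi*x) is -x*sin(pi*x)/pi - cos(pi*x)/pi**2; evaluating from -1 to 0: ∫_{-1}^{0} (-x) cos(-pi*x) dx = (-1/pi**2) - (pi**(-2)) = -2/pi**2.
Integrating by parts (boundary term plus one more integral), an antiderivative of (-2*x) cos(-pi*x) is -2*x*sin(pi*x)/pi - 2*cos(pi*x)/pi**2; evaluating from 0 to 1: ∫_{0}^{1} (-2*x) cos(-pi*x) dx = (2/pi**2) - (-2/pi**2) = 4/pi**2.
So ∫_{-1}^{1} v(x) cos(-pi*x) dx = 2/pi**2.
Hence Re(c_{-1}) = (1/2)·(2/pi**2) = pi**(-2).

pi**(-2)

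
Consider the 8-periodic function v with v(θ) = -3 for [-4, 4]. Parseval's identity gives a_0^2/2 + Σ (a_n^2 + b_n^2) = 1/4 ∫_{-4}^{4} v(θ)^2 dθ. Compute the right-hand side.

1/4 ∫_{-4}^{4} v(θ)^2 dθ = 1/4 · (72) = 18.

18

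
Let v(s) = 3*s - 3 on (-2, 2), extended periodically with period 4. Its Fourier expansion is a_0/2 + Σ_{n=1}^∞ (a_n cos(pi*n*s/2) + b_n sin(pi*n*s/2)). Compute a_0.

-6

a_0 = 1/2 ∫_{-2}^{2} v(s) ds = 1/2 · (-12) = -6.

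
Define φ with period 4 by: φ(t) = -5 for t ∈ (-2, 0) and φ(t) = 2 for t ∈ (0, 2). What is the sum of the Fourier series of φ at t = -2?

-3/2

At t = -2 the one-sided limits are φ(-2^-) = 2 and φ(-2^+) = -5.
By Dirichlet's theorem the series converges to their average, [(2) + (-5)]/2 = -3/2.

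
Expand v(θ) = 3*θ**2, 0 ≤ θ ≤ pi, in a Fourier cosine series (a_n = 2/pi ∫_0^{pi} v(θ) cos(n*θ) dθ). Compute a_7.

-12/49

a_7 = 2/pi ∫_0^{pi} (3*θ**2) cos(7*θ) dθ.
Integrating by parts twice (tabular method), an antiderivative of (3*θ**2) cos(7*θ) is 3*θ**2*sin(7*θ)/7 + 6*θ*cos(7*θ)/49 - 6*sin(7*θ)/343; evaluating from 0 to pi: ∫_{0}^{pi} (3*θ**2) cos(7*θ) dθ = (-6*pi/49) - (0) = -6*pi/49.
Hence a_7 = (2/pi)·(-6*pi/49) = -12/49.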